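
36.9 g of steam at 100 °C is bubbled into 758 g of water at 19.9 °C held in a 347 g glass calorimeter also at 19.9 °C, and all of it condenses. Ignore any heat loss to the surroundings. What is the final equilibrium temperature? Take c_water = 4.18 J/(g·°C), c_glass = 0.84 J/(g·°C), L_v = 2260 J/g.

T_f ≈ 46.4 °C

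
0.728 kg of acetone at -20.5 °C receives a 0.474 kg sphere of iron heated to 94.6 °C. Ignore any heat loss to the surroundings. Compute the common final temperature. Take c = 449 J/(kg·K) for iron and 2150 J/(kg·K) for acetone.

T_f ≈ -6.7 °C

Let T be the final temperature. ΣQ_i = 0:
0.474×449×(T − 94.6) + 0.728×2150×(T − (-20.5)) = 0
(212.83 + 1565.2) T = 212.83×94.6 + 1565.2×(-20.5)
T ≈ -6.72 °C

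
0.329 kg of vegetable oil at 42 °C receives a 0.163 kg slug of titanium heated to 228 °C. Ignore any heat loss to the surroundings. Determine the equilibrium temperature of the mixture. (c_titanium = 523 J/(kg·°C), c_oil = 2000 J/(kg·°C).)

Setting the total heat transfer to zero:
0.163·523·(T − 228) + 0.329·2000·(T − 42) = 0
743.25 T = 47073
T = 47073/743.25 ≈ 63.33 °C

T_f ≈ 63.3 °C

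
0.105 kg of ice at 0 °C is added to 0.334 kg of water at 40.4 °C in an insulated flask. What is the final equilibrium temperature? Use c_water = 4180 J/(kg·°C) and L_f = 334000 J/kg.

Net heat exchanged in the isolated system is zero:
latent heat to melt: 0.105·334000 = 35070
  meltwater 0→T: 0.105·4180·T = 438.9 T
  water: 1396.1(T − 40.4)
1835 T = 56403 − 35070 = 21333
T ≈ 11.63 °C. Since T > 0 °C, the all-ice-melts assumption holds.

T_f ≈ 11.6 °C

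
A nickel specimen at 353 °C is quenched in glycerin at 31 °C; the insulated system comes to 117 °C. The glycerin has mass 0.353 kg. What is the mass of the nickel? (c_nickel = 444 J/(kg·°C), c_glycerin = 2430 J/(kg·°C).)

Heat gained plus heat lost sum to zero:
m·444·(117 − 353) + 0.353·2430·(117 − 31) = 0
-104784 m = -73770
m = -73770/-104784 ≈ 0.704 kg

m ≈ 0.704 kg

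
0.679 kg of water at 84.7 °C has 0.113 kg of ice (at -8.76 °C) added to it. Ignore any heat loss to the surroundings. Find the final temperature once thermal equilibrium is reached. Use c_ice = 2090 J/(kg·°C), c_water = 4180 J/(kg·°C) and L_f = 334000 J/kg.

T_f ≈ 60.6 °C

Taking heat into each body as positive, Σ m c ΔT = 0:
ice -8.76→0 °C: 0.113×2090×8.76 = 2068.8; melt ice: 0.113×334000 = 37742; warm the meltwater: 472.34 T; water cools: 0.679×4180×(T − 84.7) = 2838.2(T − 84.7)
3310.6 T = 240397 − 39811 = 200586
T ≈ 60.59 °C (positive, so assuming full melt was valid).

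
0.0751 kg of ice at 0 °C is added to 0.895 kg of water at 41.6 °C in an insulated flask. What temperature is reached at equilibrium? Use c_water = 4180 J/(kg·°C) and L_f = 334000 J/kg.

T_f ≈ 32.2 °C

Energy balance with sensible and latent terms:
fusion: m_ice L_f = 0.0751·334000 = 25083
  meltwater 0→T: 0.0751·4180·T = 313.92 T
  water cools: 0.895·4180·(T − 41.6) = 3741.1(T − 41.6)
4055 T = 155630 − 25083 = 130546
T ≈ 32.19 °C. Since T > 0 °C, the all-ice-melts assumption holds.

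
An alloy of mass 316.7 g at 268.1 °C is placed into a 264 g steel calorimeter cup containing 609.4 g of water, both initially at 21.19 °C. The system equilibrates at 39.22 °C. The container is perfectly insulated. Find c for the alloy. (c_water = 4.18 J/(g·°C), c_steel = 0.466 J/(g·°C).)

c ≈ 0.664 J/(g·°C)

Setting the total heat transfer to zero:
316.7·c·(39.22 − 268.1) + 609.4·4.18·(39.22 − 21.19) + 264·0.466·(39.22 − 21.19) = 0
-72486 c = -48146
c = -48146/-72486 ≈ 0.6642 J/(g·°C)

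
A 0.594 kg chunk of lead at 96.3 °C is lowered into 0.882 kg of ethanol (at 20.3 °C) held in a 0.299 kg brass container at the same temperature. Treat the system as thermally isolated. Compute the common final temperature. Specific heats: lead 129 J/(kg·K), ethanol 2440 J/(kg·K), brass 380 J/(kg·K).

T_f ≈ 22.8 °C

Let T be the final temperature. ΣQ_i = 0:
0.594·129·(T − 96.3) + 0.882·2440·(T − 20.3) + 0.299·380·(T − 20.3) = 0
2342.3 T = 53373
T ≈ 22.79 °C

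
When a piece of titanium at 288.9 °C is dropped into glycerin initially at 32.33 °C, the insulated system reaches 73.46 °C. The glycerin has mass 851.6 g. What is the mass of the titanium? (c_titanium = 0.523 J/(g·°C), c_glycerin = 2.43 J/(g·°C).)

m ≈ 755 g

|Q_titanium| = |Q_glycerin|:
m×0.523×(288.9 − 73.46) = 851.6×2.43×(73.46 − 32.33)
112.68 m = 85114  ⇒  m ≈ 755.4 g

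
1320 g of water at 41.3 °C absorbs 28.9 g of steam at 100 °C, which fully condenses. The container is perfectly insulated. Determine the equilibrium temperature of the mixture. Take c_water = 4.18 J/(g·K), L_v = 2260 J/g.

Energy conservation, ΣQ = 0:
steam→water at 100 °C releases m L_v = 28.9×2260 = 65314; condensed water 100 °C→T: 120.8(T − 100); original water: 5517.6(T − 41.3)
5638.4 T = 65314 + 12080 + 227877 = 305271
T ≈ 54.14 °C, under the boiling point, so the assumption holds.

T_f ≈ 54.1 °C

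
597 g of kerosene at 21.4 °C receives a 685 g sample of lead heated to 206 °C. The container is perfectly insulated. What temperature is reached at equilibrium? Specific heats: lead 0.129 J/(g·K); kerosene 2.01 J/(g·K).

Net heat exchanged in the isolated system is zero:
685*0.129*(T − 206) + 597*2.01*(T − 21.4) = 0
1288.3 T = 43883
T ≈ 34.06 °C

T_f ≈ 34.1 °C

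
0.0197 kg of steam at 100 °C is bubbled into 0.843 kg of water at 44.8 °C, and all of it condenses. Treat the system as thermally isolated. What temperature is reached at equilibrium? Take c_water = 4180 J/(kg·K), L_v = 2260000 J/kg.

Energy balance with sensible and latent terms:
steam→water at 100 °C releases m L_v = 0.0197·2260000 = 44522; condensed water 100 °C→T: 82.35(T − 100); water warms: 0.843·4180·(T − 44.8) = 3523.7(T − 44.8)
3606.1 T = 44522 + 8234.6 + 157864 = 210620
T ≈ 58.41 °C — below 100 °C, confirming all the steam condensed.

T_f ≈ 58.4 °C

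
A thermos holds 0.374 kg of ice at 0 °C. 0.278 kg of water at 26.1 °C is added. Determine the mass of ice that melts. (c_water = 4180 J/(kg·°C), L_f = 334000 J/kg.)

m_melted ≈ 0.0908 kg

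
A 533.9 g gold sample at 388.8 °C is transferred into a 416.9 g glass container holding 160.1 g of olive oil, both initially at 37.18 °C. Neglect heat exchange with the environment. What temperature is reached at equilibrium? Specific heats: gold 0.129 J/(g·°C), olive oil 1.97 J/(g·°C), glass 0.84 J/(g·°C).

T_f ≈ 70.2 °C

With ΣQ=0 the equilibrium temperature is the m·c-weighted mean:
T_f = (68.87*388.8 + 315.4*37.18 + 350.2*37.18) / (68.87 + 315.4 + 350.2)
    = 51525 / 734.47 ≈ 70.15 °C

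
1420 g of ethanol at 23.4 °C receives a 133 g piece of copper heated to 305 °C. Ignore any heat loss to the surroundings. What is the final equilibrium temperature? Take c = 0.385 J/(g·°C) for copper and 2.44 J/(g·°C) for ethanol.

T_f ≈ 27.5 °C

|Q_copper| = |Q_ethanol|:
133×0.385×(305 − T) = 1420×2.44×(T − 23.4)
51.2(305 − T) = 3464.8(T − 23.4)
3516 T = 96694  ⇒  T ≈ 27.50 °C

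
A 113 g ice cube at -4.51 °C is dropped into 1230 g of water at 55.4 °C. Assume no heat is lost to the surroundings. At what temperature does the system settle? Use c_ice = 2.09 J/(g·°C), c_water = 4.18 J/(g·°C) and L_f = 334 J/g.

T_f ≈ 43.8 °C

Energy balance with sensible and latent terms:
ice -4.51→0 °C: 113·2.09·4.51 = 1065.1
  melt ice: 113·334 = 37742
  warm the meltwater: 472.34 T
  water: 5141.4(T − 55.4)
5613.7 T = 284834 − 38807 = 246026
T ≈ 43.83 °C — above 0 °C, consistent with complete melting.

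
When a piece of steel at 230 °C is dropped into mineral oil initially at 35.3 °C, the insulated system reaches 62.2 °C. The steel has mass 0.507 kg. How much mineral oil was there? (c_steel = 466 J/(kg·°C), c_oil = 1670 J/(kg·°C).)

m ≈ 0.883 kg

Let T be the final temperature. ΣQ_i = 0:
0.507×466×(62.2 − 230) + m×1670×(62.2 − 35.3) = 0
44923 m = 39645
m = 39645/44923 ≈ 0.8825 kg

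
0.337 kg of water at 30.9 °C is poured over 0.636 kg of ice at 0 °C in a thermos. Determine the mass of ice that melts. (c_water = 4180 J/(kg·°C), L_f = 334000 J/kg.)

Cooling the water to 0 °C releases 0.337·4180·30.9 = 43528 J.
Fully melting the ice requires m_ice L_f = 0.636·334000 = 212424 J.
Since 43528 < 212424 J, not all the ice melts; equilibrium is at 0 °C.
Mass melted = 43528/334000 ≈ 0.1303 kg.

m_melted ≈ 0.13 kg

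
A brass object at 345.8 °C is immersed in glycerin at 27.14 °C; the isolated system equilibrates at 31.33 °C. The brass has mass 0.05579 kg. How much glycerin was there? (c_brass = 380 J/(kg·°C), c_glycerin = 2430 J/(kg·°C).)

m ≈ 0.655 kg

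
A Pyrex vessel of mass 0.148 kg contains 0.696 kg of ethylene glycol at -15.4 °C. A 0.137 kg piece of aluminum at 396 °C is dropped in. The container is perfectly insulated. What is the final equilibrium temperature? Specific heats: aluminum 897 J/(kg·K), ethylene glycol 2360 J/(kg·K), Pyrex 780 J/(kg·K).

Energy conservation, ΣQ = 0:
0.137*897*(T − 396) + 0.696*2360*(T − (-15.4)) + 0.148*780*(T − (-15.4)) = 0
122.89(T − 396) + 1642.6(T − (-15.4)) + 115.44(T − (-15.4)) = 0
1880.9 T = 21591
T ≈ 11.48 °C

T_f ≈ 11.5 °C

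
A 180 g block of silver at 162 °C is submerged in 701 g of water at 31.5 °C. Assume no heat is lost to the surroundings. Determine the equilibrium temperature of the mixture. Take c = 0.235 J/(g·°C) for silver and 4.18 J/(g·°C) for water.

Setting the total heat transfer to zero:
180*0.235*(T − 162) + 701*4.18*(T − 31.5) = 0
(42.3 + 2930.2) T = 42.3*162 + 2930.2*31.5
T = 99153/2972.5 ≈ 33.36 °C

T_f ≈ 33.4 °C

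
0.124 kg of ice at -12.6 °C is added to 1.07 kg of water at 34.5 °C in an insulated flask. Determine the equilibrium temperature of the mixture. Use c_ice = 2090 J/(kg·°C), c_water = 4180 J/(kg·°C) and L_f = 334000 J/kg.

Energy conservation, ΣQ = 0:
warm ice to 0 °C: 0.124×2090×(0 − (-12.6)) = 3265.4; latent heat to melt: 0.124×334000 = 41416; meltwater 0→T: 0.124×4180×T = 518.32 T; water cools: 1.07×4180×(T − 34.5) = 4472.6(T − 34.5)
4990.9 T = 154305 − 44681 = 109623
T ≈ 21.96 °C (positive, so assuming full melt was valid).

T_f ≈ 22.0 °C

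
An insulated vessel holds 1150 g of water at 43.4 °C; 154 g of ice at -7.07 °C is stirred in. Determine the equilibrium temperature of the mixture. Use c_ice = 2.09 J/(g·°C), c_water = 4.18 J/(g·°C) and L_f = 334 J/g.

T_f ≈ 28.4 °C

Heat gained plus heat lost sum to zero:
warm ice to 0 °C: 154·2.09·(0 − (-7.07)) = 2275.6; fusion: m_ice L_f = 154·334 = 51436; meltwater 0→T: 154·4.18·T = 643.72 T; water: 4807(T − 43.4)
5450.7 T = 208624 − 53712 = 154912
T ≈ 28.42 °C (positive, so assuming full melt was valid).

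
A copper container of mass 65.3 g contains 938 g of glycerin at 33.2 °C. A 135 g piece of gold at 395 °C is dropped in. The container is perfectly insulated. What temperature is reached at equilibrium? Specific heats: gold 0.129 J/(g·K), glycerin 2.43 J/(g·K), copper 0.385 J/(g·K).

T_f is the heat-capacity-weighted average of the initial temperatures:
T_f = (17.41×395 + 2279.3×33.2 + 25.14×33.2) / (17.41 + 2279.3 + 25.14)
    = 83388 / 2321.9 ≈ 35.91 °C

T_f ≈ 35.9 °C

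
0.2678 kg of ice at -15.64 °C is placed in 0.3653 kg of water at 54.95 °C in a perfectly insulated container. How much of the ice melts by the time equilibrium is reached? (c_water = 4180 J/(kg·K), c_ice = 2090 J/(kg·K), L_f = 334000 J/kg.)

m_melted ≈ 0.225 kg

Water can give up m c ΔT = 0.3653·4180·54.95 = 83906 J before reaching 0 °C.
Warming the ice to 0 °C takes 0.2678·2090·15.64 = 8753.7 J, leaving 75152 J for melting.
Fully melting the ice requires m_ice L_f = 0.2678·334000 = 89445 J.
Since 75152 < 89445 J, not all the ice melts; equilibrium is at 0 °C.
m_melted·334000 = 75152  ⇒  m_melted ≈ 0.225 kg.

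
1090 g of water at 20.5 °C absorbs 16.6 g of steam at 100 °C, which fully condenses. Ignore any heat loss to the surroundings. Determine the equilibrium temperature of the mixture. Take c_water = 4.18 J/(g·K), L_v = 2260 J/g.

Setting the total heat transfer to zero:
latent heat released on condensation: 16.6×2260 = 37516; condensed water 100 °C→T: 69.39(T − 100); water warms: 1090×4.18×(T − 20.5) = 4556.2(T − 20.5)
4625.6 T = 37516 + 6938.8 + 93402 = 137857
T ≈ 29.80 °C (< 100 °C, so full condensation is consistent).

T_f ≈ 29.8 °C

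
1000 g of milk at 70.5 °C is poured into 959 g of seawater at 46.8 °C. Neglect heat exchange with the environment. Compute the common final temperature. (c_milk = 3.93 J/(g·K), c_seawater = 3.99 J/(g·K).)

T_f ≈ 58.8 °C

|Q_milk| = |Q_seawater|:
1000·3.93·(70.5 − T) = 959·3.99·(T − 46.8)
3930(70.5 − T) = 3826.4(T − 46.8)
7756.4 T = 456141  ⇒  T ≈ 58.81 °C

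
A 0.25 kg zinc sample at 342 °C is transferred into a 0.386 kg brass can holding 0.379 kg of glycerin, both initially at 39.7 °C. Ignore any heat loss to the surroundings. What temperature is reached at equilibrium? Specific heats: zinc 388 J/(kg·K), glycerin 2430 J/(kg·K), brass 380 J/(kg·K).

Let T be the final temperature. ΣQ_i = 0:
0.25*388*(T − 342) + 0.379*2430*(T − 39.7) + 0.386*380*(T − 39.7) = 0
97(T − 342) + 920.97(T − 39.7) + 146.68(T − 39.7) = 0
1164.7 T = 75560
T = 75560 / 1164.7 = 64.9 °C

T_f ≈ 64.9 °C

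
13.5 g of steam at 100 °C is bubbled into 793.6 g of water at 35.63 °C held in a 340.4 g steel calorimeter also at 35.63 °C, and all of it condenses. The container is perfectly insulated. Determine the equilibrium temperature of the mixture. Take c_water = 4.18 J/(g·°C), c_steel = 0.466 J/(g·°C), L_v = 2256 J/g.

T_f ≈ 45.3 °C

Conservation of energy gives ΣQ = 0:
latent heat released on condensation: 13.5×2256 = 30456
  condensed water 100 °C→T: 56.43(T − 100)
  original water: 3317.2(T − 35.63)
  steel cup: 340.4×0.466×(T − 35.63) = 158.63(T − 35.63)
3532.3 T = 30456 + 5643 + 123845 = 159944
T ≈ 45.28 °C, under the boiling point, so the assumption holds.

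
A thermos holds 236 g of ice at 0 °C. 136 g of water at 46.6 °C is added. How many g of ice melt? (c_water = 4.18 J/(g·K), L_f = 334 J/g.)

Cooling the water to 0 °C releases 136·4.18·46.6 = 26491 J.
To melt every bit of ice: 236·334 = 78824 J.
Since 26491 < 78824 J, not all the ice melts; equilibrium is at 0 °C.
m_melt = 26491 / L_f = 79.31 g.

m_melted ≈ 79.3 g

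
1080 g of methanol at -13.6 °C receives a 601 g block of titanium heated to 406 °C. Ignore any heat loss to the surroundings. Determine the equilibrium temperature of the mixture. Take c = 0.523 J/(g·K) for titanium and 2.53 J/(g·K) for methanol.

Set heat shed by the hot body equal to heat absorbed by the cold body:
601*0.523*(406 − T) = 1080*2.53*(T − (-13.6))
314.32(406 − T) = 2732.4(T − (-13.6))
3046.7 T = 90454  ⇒  T ≈ 29.69 °C

T_f ≈ 29.7 °C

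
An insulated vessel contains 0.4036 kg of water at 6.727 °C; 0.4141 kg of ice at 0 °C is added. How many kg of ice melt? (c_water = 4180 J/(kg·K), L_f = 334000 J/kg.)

Water can give up m c ΔT = 0.4036·4180·6.727 = 11349 J before reaching 0 °C.
Melting all 0.4141 kg of ice would need 0.4141·334000 = 138309 J.
11349 J < 138309 J, so only part of the ice melts and the system sits at 0 °C.
m_melted·334000 = 11349  ⇒  m_melted ≈ 0.03398 kg.

m_melted ≈ 0.034 kg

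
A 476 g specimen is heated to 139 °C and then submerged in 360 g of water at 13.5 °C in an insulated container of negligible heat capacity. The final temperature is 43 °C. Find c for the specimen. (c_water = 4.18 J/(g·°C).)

c ≈ 0.971 J/(g·°C)

Conservation of energy gives ΣQ = 0:
476×c×(43 − 139) + 360×4.18×(43 − 13.5) = 0
-45696 c = -44392
c = -44392/-45696 ≈ 0.9715 J/(g·°C)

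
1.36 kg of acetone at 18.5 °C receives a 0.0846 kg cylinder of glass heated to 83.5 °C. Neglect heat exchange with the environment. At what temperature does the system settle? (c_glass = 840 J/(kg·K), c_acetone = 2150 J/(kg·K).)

T_f ≈ 20.0 °C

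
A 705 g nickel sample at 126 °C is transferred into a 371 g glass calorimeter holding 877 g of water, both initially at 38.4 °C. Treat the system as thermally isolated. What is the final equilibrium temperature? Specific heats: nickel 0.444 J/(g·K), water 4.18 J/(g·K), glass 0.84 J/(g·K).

T_f ≈ 44.8 °C

Energy conservation, ΣQ = 0:
705·0.444·(T − 126) + 877·4.18·(T − 38.4) + 371·0.84·(T − 38.4) = 0
313.02(T − 126) + 3665.9(T − 38.4) + 311.64(T − 38.4) = 0
4290.5 T = 192177
T = 192177/4290.5 ≈ 44.79 °C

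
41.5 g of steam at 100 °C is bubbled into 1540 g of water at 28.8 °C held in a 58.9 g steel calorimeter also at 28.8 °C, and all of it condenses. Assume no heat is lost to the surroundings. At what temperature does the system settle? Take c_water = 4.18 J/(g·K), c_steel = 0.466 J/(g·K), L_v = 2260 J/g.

T_f ≈ 44.8 °C

Let T be the final temperature. ΣQ_i = 0:
condense steam: −41.5×2260 = −93790; condensate cools 100→T: 41.5×4.18×(T − 100) = 173.47(T − 100); original water: 6437.2(T − 28.8); cup: 27.45(T − 28.8)
6638.1 T = 93790 + 17347 + 186182 = 297319
T ≈ 44.79 °C — below 100 °C, confirming all the steam condensed.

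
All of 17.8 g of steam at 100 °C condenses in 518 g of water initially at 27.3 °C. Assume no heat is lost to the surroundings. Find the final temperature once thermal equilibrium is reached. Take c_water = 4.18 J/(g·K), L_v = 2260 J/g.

T_f ≈ 47.7 °C

Let T be the final temperature. ΣQ_i = 0:
steam→water at 100 °C releases m L_v = 17.8·2260 = 40228; condensate cools 100→T: 17.8·4.18·(T − 100) = 74.4(T − 100); water warms: 518·4.18·(T − 27.3) = 2165.2(T − 27.3)
2239.6 T = 40228 + 7440.4 + 59111 = 106779
T ≈ 47.68 °C, under the boiling point, so the assumption holds.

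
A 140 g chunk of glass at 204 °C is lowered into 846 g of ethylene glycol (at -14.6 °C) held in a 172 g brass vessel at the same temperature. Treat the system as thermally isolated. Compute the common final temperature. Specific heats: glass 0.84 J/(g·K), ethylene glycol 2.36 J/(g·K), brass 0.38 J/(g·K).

T_f ≈ -2.8 °C

Energy conservation, ΣQ = 0:
140*0.84*(T − 204) + 846*2.36*(T − (-14.6)) + 172*0.38*(T − (-14.6)) = 0
117.6(T − 204) + 1996.6(T − (-14.6)) + 65.36(T − (-14.6)) = 0
(117.6 + 1996.6 + 65.36) T = 117.6*204 + 1996.6*(-14.6) + 65.36*(-14.6)
T = -6113.6 / 2179.5 = -2.81 °C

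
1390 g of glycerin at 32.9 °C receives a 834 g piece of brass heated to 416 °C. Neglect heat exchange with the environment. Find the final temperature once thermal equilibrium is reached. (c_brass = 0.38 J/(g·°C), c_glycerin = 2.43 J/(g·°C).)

Set heat shed by the hot body equal to heat absorbed by the cold body:
834·0.38·(416 − T) = 1390·2.43·(T − 32.9)
316.92(416 − T) = 3377.7(T − 32.9)
3694.6 T = 242965  ⇒  T ≈ 65.76 °C

T_f ≈ 65.8 °C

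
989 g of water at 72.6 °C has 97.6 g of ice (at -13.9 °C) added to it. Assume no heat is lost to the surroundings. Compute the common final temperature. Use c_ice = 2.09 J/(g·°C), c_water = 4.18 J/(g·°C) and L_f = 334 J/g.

Heat gained plus heat lost sum to zero:
warm ice to 0 °C: 97.6×2.09×(0 − (-13.9)) = 2835.4
  fusion: m_ice L_f = 97.6×334 = 32598
  meltwater 0→T: 97.6×4.18×T = 407.97 T
  water: 4134(T − 72.6)
4542 T = 300130 − 35434 = 264696
T ≈ 58.28 °C (positive, so assuming full melt was valid).

T_f ≈ 58.3 °C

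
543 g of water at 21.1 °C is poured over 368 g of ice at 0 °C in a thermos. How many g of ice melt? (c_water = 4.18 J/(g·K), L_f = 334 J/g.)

m_melted ≈ 143 g

Cooling the water to 0 °C releases 543·4.18·21.1 = 47892 J.
To melt every bit of ice: 368·334 = 122912 J.
That's not enough to melt it all — equilibrium is at 0 °C with ice remaining.
Mass melted = 47892/334 ≈ 143.4 g.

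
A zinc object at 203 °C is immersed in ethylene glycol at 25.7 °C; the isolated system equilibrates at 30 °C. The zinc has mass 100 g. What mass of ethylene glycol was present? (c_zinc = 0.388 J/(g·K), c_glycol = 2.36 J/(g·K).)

Let T be the final temperature. ΣQ_i = 0:
100·0.388·(30 − 203) + m·2.36·(30 − 25.7) = 0
10.15 m = 6712.4
m = 6712.4/10.15 ≈ 661.5 g

m ≈ 661 g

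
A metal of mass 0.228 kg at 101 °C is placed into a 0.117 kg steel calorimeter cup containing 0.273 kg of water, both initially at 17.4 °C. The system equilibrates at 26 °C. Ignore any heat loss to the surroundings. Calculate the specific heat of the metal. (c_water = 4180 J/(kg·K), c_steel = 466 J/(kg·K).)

c ≈ 601 J/(kg·K)

Net heat exchanged in the isolated system is zero:
0.228·c·(26 − 101) + 0.273·4180·(26 − 17.4) + 0.117·466·(26 − 17.4) = 0
-17.1 c = -10283
c = -10283/-17.1 ≈ 601.3 J/(kg·K)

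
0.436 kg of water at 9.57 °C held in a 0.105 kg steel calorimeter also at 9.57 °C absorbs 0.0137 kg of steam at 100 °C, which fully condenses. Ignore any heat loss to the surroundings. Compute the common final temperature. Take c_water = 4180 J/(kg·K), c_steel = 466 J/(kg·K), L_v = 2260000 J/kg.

T_f ≈ 28.3 °C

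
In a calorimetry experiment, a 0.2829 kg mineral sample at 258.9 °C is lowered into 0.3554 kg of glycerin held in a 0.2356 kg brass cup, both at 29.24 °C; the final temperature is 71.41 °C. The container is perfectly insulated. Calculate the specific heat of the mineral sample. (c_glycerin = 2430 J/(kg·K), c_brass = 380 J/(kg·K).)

Heat gained plus heat lost sum to zero:
0.2829·c·(71.41 − 258.9) + 0.3554·2430·(71.41 − 29.24) + 0.2356·380·(71.41 − 29.24) = 0
-53.04 c = -40194
c = -40194/-53.04 ≈ 757.8 J/(kg·K)

c ≈ 758 J/(kg·K)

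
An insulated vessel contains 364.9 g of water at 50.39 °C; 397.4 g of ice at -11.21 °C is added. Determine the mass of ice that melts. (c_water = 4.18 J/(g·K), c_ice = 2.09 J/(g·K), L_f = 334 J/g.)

Water can give up m c ΔT = 364.9·4.18·50.39 = 76859 J before reaching 0 °C.
Of that, 397.4·2.09·11.21 = 9310.6 J goes to bring the ice to 0 °C, leaving 67548 J.
Melting all 397.4 g of ice would need 397.4·334 = 132732 J.
That's not enough to melt it all — equilibrium is at 0 °C with ice remaining.
m_melt = 67548 / L_f = 202.2 g.

m_melted ≈ 202 g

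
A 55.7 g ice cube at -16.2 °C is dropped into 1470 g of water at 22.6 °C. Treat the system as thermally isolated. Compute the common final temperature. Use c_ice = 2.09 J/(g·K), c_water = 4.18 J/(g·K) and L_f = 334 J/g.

Conservation of energy gives ΣQ = 0:
warm ice to 0 °C: 55.7×2.09×(0 − (-16.2)) = 1885.9; melt ice: 55.7×334 = 18604; meltwater 0→T: 55.7×4.18×T = 232.83 T; water: 6144.6(T − 22.6)
6377.4 T = 138868 − 20490 = 118378
T ≈ 18.56 °C (positive, so assuming full melt was valid).

T_f ≈ 18.6 °C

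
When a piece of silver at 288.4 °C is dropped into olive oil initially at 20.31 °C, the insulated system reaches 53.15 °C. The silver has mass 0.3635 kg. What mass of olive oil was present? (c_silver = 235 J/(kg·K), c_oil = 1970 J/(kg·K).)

|Q_silver| = |Q_oil|:
0.3635·235·(288.4 − 53.15) = m·1970·(53.15 − 20.31)
64695 m = 20096  ⇒  m ≈ 0.3106 kg

m ≈ 0.311 kg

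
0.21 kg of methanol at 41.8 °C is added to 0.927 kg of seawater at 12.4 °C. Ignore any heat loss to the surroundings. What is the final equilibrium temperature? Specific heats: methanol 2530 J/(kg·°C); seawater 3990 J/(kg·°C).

Heat gained plus heat lost sum to zero:
0.21*2530*(T − 41.8) + 0.927*3990*(T − 12.4) = 0
531.3(T − 41.8) + 3698.7(T − 12.4) = 0
(531.3 + 3698.7) T = 531.3*41.8 + 3698.7*12.4
T ≈ 16.09 °C

T_f ≈ 16.1 °C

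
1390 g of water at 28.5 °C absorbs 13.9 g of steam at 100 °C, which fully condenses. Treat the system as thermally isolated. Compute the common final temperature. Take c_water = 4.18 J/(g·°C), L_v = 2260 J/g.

Net heat exchanged in the isolated system is zero:
steam→water at 100 °C releases m L_v = 13.9·2260 = 31414; condensed water 100 °C→T: 58.1(T − 100); original water: 5810.2(T − 28.5)
5868.3 T = 31414 + 5810.2 + 165591 = 202815
T ≈ 34.56 °C — below 100 °C, confirming all the steam condensed.

T_f ≈ 34.6 °C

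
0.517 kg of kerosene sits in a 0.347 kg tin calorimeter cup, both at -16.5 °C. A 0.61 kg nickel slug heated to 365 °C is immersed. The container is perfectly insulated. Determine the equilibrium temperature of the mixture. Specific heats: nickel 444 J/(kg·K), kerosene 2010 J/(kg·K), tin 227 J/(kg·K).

T_f is the heat-capacity-weighted average of the initial temperatures:
T_f = (270.84·365 + 1039.2·(-16.5) + 78.77·(-16.5)) / (270.84 + 1039.2 + 78.77)
    = 80411 / 1388.8 ≈ 57.90 °C

T_f ≈ 57.9 °C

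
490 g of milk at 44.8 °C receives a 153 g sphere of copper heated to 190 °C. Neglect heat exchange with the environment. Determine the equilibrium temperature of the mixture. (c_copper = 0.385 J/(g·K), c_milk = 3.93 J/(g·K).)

T_f ≈ 49.1 °C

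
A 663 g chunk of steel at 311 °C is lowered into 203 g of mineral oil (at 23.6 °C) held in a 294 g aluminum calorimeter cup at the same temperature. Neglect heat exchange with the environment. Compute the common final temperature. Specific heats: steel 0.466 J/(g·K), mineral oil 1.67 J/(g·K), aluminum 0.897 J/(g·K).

Setting the total heat transfer to zero:
663×0.466×(T − 311) + 203×1.67×(T − 23.6) + 294×0.897×(T − 23.6) = 0
308.96(T − 311) + 339.01(T − 23.6) + 263.72(T − 23.6) = 0
(308.96 + 339.01 + 263.72) T = 308.96×311 + 339.01×23.6 + 263.72×23.6
T ≈ 121.00 °C

T_f ≈ 121.0 °C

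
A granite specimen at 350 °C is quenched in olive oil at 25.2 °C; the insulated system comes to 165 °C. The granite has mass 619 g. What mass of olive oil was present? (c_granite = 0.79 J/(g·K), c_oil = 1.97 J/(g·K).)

m ≈ 328 g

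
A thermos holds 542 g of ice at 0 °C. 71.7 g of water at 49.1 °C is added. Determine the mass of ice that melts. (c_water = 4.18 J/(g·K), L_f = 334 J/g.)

Water can give up m c ΔT = 71.7·4.18·49.1 = 14716 J before reaching 0 °C.
To melt every bit of ice: 542·334 = 181028 J.
That's not enough to melt it all — equilibrium is at 0 °C with ice remaining.
Mass melted = 14716/334 ≈ 44.06 g.

m_melted ≈ 44.1 g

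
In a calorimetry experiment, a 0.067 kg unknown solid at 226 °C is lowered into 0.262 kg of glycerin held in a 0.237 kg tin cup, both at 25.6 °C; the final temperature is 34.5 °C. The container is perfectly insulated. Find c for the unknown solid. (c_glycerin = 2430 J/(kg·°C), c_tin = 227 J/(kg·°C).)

c ≈ 479 J/(kg·°C)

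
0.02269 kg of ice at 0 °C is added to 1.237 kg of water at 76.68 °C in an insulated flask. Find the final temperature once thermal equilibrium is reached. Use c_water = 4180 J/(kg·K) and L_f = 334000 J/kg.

T_f ≈ 73.9 °C

Sum of m c ΔT and latent-heat terms is zero:
latent heat to melt: 0.02269·334000 = 7578.5; meltwater 0→T: 0.02269·4180·T = 94.84 T; water: 5170.7(T − 76.68)
5265.5 T = 396486 − 7578.5 = 388908
T ≈ 73.86 °C. Since T > 0 °C, the all-ice-melts assumption holds.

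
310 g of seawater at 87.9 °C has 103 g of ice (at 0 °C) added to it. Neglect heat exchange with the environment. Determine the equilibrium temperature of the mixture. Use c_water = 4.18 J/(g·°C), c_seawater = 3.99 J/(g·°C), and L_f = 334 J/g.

T_f ≈ 44.6 °C

Energy conservation, ΣQ = 0:
fusion: m_ice L_f = 103×334 = 34402; meltwater 0→T: 103×4.18×T = 430.54 T; seawater cools: 310×3.99×(T − 87.9) = 1236.9(T − 87.9)
1667.4 T = 108724 − 34402 = 74322
T ≈ 44.57 °C. Since T > 0 °C, the all-ice-melts assumption holds.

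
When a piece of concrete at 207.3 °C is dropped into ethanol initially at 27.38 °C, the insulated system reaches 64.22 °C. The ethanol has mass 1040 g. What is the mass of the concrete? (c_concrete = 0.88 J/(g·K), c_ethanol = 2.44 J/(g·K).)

Conservation of energy gives ΣQ = 0:
m·0.88·(64.22 − 207.3) + 1040·2.44·(64.22 − 27.38) = 0
-125.91 m = -93485
m = -93485/-125.91 ≈ 742.5 g

m ≈ 742 g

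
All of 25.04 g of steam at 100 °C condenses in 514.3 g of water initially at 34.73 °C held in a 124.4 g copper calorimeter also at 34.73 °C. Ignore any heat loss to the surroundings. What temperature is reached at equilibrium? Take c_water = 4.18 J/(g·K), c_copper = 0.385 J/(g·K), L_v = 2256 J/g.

T_f ≈ 62.2 °C

Conservation of energy gives ΣQ = 0:
condense steam: −25.04·2256 = −56490
  condensate cools 100→T: 25.04·4.18·(T − 100) = 104.67(T − 100)
  original water: 2149.8(T − 34.73)
  copper cup: 124.4·0.385·(T − 34.73) = 47.89(T − 34.73)
2302.3 T = 56490 + 10467 + 76325 = 143282
T ≈ 62.23 °C — below 100 °C, confirming all the steam condensed.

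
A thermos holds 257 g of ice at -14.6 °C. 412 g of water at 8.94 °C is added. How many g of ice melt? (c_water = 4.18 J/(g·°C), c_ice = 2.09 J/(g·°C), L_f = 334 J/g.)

m_melted ≈ 22.6 g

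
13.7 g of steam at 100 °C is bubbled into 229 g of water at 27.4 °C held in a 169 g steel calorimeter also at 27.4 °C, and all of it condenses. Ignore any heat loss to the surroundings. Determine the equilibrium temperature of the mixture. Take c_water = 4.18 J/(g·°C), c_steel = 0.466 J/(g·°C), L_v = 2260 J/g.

Conservation of energy gives ΣQ = 0:
steam→water at 100 °C releases m L_v = 13.7·2260 = 30962; condensed water 100 °C→T: 57.27(T − 100); water warms: 229·4.18·(T − 27.4) = 957.22(T − 27.4); steel cup: 169·0.466·(T − 27.4) = 78.75(T − 27.4)
1093.2 T = 30962 + 5726.6 + 28386 = 65074
T ≈ 59.52 °C, under the boiling point, so the assumption holds.

T_f ≈ 59.5 °C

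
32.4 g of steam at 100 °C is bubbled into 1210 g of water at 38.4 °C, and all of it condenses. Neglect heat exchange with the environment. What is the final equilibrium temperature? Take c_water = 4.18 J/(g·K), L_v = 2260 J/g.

T_f ≈ 54.1 °C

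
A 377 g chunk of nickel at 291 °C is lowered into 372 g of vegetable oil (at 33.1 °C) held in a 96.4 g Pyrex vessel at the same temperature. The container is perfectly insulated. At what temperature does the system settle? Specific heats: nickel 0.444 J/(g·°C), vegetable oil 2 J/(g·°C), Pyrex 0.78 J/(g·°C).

T_f ≈ 76.9 °C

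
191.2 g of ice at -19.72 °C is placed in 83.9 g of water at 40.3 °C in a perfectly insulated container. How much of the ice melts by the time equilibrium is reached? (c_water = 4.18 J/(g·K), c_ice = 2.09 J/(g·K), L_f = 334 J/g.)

Cooling the water to 0 °C releases 83.9×4.18×40.3 = 14133 J.
Of that, 191.2×2.09×19.72 = 7880.3 J goes to bring the ice to 0 °C, leaving 6253 J.
Fully melting the ice requires m_ice L_f = 191.2×334 = 63861 J.
That's not enough to melt it all — equilibrium is at 0 °C with ice remaining.
Mass melted = 6253/334 ≈ 18.72 g.

m_melted ≈ 18.7 g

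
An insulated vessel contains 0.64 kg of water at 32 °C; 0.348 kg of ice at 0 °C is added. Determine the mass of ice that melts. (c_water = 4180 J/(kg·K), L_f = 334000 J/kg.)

m_melted ≈ 0.256 kg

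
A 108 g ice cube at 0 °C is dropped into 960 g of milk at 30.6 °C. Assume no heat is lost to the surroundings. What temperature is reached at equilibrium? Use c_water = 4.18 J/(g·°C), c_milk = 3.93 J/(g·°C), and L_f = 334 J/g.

T_f ≈ 18.8 °C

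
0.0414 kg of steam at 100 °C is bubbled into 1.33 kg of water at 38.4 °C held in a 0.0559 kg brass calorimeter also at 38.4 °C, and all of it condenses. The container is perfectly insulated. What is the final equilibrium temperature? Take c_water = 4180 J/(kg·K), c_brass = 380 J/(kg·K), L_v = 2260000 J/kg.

T_f ≈ 56.5 °C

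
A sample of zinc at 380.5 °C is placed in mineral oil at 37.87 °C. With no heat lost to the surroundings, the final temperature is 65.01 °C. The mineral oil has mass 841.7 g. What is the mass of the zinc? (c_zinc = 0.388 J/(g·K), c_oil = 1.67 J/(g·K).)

Energy conservation, ΣQ = 0:
m×0.388×(65.01 − 380.5) + 841.7×1.67×(65.01 − 37.87) = 0
-122.41 m = -38149
m = -38149/-122.41 ≈ 311.6 g

m ≈ 312 g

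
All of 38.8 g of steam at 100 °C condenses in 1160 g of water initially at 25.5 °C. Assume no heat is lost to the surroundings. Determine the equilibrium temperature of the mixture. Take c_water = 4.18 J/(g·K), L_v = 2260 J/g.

T_f ≈ 45.4 °C

Energy balance with sensible and latent terms:
steam→water at 100 °C releases m L_v = 38.8×2260 = 87688
  condensed water 100 °C→T: 162.18(T − 100)
  water warms: 1160×4.18×(T − 25.5) = 4848.8(T − 25.5)
5011 T = 87688 + 16218 + 123644 = 227551
T ≈ 45.41 °C, under the boiling point, so the assumption holds.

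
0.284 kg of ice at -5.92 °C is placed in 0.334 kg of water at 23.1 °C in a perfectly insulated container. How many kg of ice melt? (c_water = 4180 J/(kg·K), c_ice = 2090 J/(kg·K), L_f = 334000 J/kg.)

m_melted ≈ 0.086 kg

Cooling the water to 0 °C releases 0.334·4180·23.1 = 32250 J.
Warming the ice to 0 °C takes 0.284·2090·5.92 = 3513.9 J, leaving 28736 J for melting.
To melt every bit of ice: 0.284·334000 = 94856 J.
Since 28736 < 94856 J, not all the ice melts; equilibrium is at 0 °C.
m_melted·334000 = 28736  ⇒  m_melted ≈ 0.08604 kg.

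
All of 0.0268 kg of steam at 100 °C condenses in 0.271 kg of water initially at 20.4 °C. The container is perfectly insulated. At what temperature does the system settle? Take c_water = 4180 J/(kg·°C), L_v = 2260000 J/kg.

T_f ≈ 76.2 °C

Energy balance with sensible and latent terms:
steam→water at 100 °C releases m L_v = 0.0268×2260000 = 60568; condensed water 100 °C→T: 112.02(T − 100); original water: 1132.8(T − 20.4)
1244.8 T = 60568 + 11202 + 23109 = 94879
T ≈ 76.22 °C, under the boiling point, so the assumption holds.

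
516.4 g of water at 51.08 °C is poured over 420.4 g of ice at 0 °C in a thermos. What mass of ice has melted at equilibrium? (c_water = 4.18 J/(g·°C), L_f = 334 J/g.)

m_melted ≈ 330 g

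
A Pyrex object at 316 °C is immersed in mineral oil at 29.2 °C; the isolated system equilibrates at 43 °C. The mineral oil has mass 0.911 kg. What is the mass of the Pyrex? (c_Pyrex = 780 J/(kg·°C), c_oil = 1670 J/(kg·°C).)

m ≈ 0.0986 kg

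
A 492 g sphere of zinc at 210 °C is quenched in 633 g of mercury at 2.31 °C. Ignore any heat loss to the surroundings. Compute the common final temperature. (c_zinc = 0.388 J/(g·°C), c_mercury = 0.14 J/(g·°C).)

T_f ≈ 144.2 °C

Setting the total heat transfer to zero:
492·0.388·(T − 210) + 633·0.14·(T − 2.31) = 0
190.9(T − 210) + 88.62(T − 2.31) = 0
(190.9 + 88.62) T = 190.9·210 + 88.62·2.31
T = 40293/279.52 ≈ 144.15 °C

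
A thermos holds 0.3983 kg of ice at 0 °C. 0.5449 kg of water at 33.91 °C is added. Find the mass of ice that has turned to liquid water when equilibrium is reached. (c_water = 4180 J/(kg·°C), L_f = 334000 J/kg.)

Water can give up m c ΔT = 0.5449×4180×33.91 = 77236 J before reaching 0 °C.
Melting all 0.3983 kg of ice would need 0.3983×334000 = 133032 J.
That's not enough to melt it all — equilibrium is at 0 °C with ice remaining.
m_melted×334000 = 77236  ⇒  m_melted ≈ 0.2312 kg.

m_melted ≈ 0.231 kg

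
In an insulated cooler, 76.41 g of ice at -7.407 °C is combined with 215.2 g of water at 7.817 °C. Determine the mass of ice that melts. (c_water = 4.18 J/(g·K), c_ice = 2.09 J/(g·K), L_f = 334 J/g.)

Cooling the water to 0 °C releases 215.2·4.18·7.817 = 7031.7 J.
Warming the ice to 0 °C takes 76.41·2.09·7.407 = 1182.9 J, leaving 5848.8 J for melting.
To melt every bit of ice: 76.41·334 = 25521 J.
That's not enough to melt it all — equilibrium is at 0 °C with ice remaining.
m_melted·334 = 5848.8  ⇒  m_melted ≈ 17.51 g.

m_melted ≈ 17.5 g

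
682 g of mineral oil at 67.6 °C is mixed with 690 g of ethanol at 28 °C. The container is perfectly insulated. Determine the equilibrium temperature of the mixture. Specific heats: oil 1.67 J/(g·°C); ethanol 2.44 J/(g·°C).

T_f ≈ 44.0 °C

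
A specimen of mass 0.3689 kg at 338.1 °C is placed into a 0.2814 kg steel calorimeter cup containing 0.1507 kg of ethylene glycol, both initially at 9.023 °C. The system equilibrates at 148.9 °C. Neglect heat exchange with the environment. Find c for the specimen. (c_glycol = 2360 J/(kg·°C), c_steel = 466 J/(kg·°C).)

Setting the total heat transfer to zero:
0.3689×c×(148.9 − 338.1) + 0.1507×2360×(148.9 − 9.023) + 0.2814×466×(148.9 − 9.023) = 0
-69.8 c = -68090
c = -68090/-69.8 ≈ 975.6 J/(kg·°C)

c ≈ 976 J/(kg·°C)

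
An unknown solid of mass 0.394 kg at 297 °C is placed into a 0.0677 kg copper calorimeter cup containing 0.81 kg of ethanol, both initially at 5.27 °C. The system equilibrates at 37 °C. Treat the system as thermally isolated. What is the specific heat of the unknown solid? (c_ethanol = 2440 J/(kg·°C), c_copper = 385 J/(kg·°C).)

c ≈ 620 J/(kg·°C)

Taking heat into each body as positive, Σ m c ΔT = 0:
0.394·c·(37 − 297) + 0.81·2440·(37 − 5.27) + 0.0677·385·(37 − 5.27) = 0
-102.44 c = -63538
c = -63538/-102.44 ≈ 620.2 J/(kg·°C)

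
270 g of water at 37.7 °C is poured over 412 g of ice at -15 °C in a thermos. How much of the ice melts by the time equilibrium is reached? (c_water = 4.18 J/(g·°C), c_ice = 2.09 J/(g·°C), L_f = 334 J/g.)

m_melted ≈ 88.7 g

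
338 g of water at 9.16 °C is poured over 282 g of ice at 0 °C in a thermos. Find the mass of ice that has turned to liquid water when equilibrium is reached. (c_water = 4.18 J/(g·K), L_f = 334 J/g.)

m_melted ≈ 38.7 g

Water can give up m c ΔT = 338×4.18×9.16 = 12942 J before reaching 0 °C.
Melting all 282 g of ice would need 282×334 = 94188 J.
Since 12942 < 94188 J, not all the ice melts; equilibrium is at 0 °C.
Mass melted = 12942/334 ≈ 38.75 g.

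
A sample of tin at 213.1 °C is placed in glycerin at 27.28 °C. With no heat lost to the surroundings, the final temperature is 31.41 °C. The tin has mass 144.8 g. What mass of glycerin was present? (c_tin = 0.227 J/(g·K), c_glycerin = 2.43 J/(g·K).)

Setting the total heat transfer to zero:
144.8·0.227·(31.41 − 213.1) + m·2.43·(31.41 − 27.28) = 0
10.04 m = 5972.1
m = 5972.1/10.04 ≈ 595.1 g

m ≈ 595 g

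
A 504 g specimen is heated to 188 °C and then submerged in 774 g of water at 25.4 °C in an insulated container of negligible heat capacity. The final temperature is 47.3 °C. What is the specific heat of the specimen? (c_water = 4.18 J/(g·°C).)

c ≈ 0.999 J/(g·°C)

Heat gained plus heat lost sum to zero:
504×c×(47.3 − 188) + 774×4.18×(47.3 − 25.4) = 0
-70913 c = -70854
c = -70854/-70913 ≈ 0.9992 J/(g·°C)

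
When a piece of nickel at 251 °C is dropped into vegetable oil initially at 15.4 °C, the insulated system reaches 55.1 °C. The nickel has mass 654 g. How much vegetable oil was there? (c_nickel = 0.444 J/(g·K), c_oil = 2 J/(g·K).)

m ≈ 716 g

Energy conservation, ΣQ = 0:
654×0.444×(55.1 − 251) + m×2×(55.1 − 15.4) = 0
79.4 m = 56885
m = 56885/79.4 ≈ 716.4 g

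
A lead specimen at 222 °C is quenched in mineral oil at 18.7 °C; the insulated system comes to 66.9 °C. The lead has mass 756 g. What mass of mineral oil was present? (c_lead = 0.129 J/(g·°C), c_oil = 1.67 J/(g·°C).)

Energy conservation, ΣQ = 0:
756×0.129×(66.9 − 222) + m×1.67×(66.9 − 18.7) = 0
80.49 m = 15126
m = 15126/80.49 ≈ 187.9 g

m ≈ 188 g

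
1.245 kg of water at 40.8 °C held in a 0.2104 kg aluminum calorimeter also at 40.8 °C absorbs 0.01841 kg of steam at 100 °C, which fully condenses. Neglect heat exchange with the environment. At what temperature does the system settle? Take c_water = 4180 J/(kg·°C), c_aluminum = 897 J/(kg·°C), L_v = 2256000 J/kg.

T_f ≈ 49.2 °C

Taking heat into each body as positive, Σ m c ΔT = 0:
latent heat released on condensation: 0.01841×2256000 = 41533; condensed water 100 °C→T: 76.95(T − 100); water warms: 1.245×4180×(T − 40.8) = 5204.1(T − 40.8); aluminum cup: 0.2104×897×(T − 40.8) = 188.73(T − 40.8)
5469.8 T = 41533 + 7695.4 + 220027 = 269256
T ≈ 49.23 °C — below 100 °C, confirming all the steam condensed.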